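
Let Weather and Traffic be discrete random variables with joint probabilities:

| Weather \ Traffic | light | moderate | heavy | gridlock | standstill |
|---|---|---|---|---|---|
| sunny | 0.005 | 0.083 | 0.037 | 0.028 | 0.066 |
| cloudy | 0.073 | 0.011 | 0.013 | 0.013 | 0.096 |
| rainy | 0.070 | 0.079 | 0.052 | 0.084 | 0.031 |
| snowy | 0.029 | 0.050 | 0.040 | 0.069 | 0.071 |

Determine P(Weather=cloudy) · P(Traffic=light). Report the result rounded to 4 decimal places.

0.0365

P(Weather=cloudy) = 0.073 + 0.011 + 0.013 + 0.013 + 0.096 = 0.206.
P(Traffic=light) = 0.005 + 0.073 + 0.070 + 0.029 = 0.177.
Product: 0.206 × 0.177 = 0.0365.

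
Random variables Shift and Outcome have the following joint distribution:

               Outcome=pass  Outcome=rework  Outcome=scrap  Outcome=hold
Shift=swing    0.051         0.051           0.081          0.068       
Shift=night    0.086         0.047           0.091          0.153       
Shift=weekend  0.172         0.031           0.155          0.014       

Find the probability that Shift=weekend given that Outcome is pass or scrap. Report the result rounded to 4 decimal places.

P(Outcome=pass) = 0.051 + 0.086 + 0.172 = 0.309.
P(Outcome=scrap) = 0.081 + 0.091 + 0.155 = 0.327.
P(Outcome ∈ {pass, scrap}) = 0.309 + 0.327 = 0.636; P(Shift=weekend, Outcome ∈ {pass, scrap}) = 0.172 + 0.155 = 0.327.
P(Shift=weekend | Outcome ∈ {pass, scrap}) = 0.327/0.636 = 0.5142.

0.5142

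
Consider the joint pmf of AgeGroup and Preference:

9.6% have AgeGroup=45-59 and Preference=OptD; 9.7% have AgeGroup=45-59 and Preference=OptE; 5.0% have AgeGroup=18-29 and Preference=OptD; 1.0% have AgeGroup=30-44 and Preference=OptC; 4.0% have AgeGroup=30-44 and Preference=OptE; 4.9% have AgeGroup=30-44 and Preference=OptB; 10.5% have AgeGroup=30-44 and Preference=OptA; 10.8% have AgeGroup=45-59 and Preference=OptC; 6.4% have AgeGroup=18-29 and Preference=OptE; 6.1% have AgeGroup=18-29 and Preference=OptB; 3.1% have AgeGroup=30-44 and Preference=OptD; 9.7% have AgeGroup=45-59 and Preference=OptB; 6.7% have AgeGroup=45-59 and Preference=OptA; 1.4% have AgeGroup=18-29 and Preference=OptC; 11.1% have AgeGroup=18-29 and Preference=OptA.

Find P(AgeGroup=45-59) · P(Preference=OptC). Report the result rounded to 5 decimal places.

P(AgeGroup=45-59) = 0.067 + 0.097 + 0.108 + 0.096 + 0.097 = 0.465.
P(Preference=OptC) = 0.014 + 0.010 + 0.108 = 0.132.
Product: 0.465 × 0.132 = 0.06138.

0.06138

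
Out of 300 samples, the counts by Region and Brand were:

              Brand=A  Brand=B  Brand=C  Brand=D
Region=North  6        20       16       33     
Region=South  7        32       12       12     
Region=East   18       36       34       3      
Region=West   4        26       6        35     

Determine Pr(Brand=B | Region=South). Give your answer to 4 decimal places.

0.5079

Total with Region=South: 7 + 32 + 12 + 12 = 63.
P(Brand=B | Region=South) = 32/63 = 0.5079.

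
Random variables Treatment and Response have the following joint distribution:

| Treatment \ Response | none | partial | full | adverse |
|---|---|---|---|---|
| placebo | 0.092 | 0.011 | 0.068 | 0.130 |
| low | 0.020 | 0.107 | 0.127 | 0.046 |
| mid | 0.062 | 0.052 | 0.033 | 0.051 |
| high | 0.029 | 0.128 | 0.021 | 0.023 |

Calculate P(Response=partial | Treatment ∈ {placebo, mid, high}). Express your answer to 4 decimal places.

P(Treatment=placebo) = 0.092 + 0.011 + 0.068 + 0.130 = 0.301.
P(Treatment=mid) = 0.062 + 0.052 + 0.033 + 0.051 = 0.198.
P(Treatment=high) = 0.029 + 0.128 + 0.021 + 0.023 = 0.201.
P(Treatment ∈ {placebo, mid, high}) = 0.301 + 0.198 + 0.201 = 0.700; P(Response=partial, Treatment ∈ {placebo, mid, high}) = 0.011 + 0.052 + 0.128 = 0.191.
P(Response=partial | Treatment ∈ {placebo, mid, high}) = 0.191/0.700 = 0.2729.

0.2729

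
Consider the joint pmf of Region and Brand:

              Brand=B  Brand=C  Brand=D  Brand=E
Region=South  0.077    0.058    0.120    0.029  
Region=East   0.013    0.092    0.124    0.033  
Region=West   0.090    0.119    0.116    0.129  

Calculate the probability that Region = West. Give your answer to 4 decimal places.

P(Region=West) = 0.090 + 0.119 + 0.116 + 0.129 = 0.454.

0.4540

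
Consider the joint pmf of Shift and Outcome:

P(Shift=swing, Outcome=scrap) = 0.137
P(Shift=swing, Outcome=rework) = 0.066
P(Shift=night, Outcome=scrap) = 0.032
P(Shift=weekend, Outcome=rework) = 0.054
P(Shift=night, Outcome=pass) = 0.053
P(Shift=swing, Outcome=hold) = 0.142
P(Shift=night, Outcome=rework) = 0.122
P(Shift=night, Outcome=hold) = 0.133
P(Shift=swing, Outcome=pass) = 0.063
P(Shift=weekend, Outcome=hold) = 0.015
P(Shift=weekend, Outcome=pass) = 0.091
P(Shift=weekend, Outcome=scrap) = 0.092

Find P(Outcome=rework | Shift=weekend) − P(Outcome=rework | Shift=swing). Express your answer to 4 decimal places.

0.0525

P(Shift=weekend) = 0.091 + 0.054 + 0.092 + 0.015 = 0.252; P(Outcome=rework | Shift=weekend) = 0.054/0.252 = 0.21429.
P(Shift=swing) = 0.063 + 0.066 + 0.137 + 0.142 = 0.408; P(Outcome=rework | Shift=swing) = 0.066/0.408 = 0.16176.
Difference = 0.0525.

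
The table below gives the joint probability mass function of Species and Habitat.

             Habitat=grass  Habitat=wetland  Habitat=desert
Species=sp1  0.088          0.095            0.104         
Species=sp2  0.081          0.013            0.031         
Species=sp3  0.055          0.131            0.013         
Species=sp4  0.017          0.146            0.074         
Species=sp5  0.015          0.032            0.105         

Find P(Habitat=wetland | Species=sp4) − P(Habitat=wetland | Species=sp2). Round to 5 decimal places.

P(Species=sp4) = 0.017 + 0.146 + 0.074 = 0.237; P(Habitat=wetland | Species=sp4) = 0.146/0.237 = 0.616034.
P(Species=sp2) = 0.081 + 0.013 + 0.031 = 0.125; P(Habitat=wetland | Species=sp2) = 0.013/0.125 = 0.104000.
Difference = 0.51203.

0.51203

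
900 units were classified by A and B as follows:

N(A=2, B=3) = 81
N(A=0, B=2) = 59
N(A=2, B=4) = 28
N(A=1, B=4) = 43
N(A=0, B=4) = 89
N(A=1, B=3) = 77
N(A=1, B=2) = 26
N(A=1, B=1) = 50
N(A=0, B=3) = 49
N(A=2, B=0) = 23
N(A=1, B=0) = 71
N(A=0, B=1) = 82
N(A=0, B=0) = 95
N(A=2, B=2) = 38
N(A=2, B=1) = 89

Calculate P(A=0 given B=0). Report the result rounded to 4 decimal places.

0.5026

Total with B=0: 95 + 71 + 23 = 189.
P(A=0 | B=0) = 95/189 = 0.5026.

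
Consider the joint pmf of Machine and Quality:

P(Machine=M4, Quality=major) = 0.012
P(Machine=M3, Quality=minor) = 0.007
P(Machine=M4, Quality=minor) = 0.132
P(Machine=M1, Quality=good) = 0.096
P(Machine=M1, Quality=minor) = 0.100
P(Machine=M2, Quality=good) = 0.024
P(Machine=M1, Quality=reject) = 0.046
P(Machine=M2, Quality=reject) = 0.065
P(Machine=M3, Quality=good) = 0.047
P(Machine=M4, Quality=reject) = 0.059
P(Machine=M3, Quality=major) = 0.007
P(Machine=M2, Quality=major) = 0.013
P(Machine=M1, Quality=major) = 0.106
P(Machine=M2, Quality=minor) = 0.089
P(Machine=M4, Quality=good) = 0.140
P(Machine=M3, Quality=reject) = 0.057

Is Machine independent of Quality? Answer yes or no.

no

P(Machine=M1) = 0.348 and P(Quality=major) = 0.138, so their product is 0.04802, but P(Machine=M1, Quality=major) = 0.106. Since these differ, Machine and Quality are not independent.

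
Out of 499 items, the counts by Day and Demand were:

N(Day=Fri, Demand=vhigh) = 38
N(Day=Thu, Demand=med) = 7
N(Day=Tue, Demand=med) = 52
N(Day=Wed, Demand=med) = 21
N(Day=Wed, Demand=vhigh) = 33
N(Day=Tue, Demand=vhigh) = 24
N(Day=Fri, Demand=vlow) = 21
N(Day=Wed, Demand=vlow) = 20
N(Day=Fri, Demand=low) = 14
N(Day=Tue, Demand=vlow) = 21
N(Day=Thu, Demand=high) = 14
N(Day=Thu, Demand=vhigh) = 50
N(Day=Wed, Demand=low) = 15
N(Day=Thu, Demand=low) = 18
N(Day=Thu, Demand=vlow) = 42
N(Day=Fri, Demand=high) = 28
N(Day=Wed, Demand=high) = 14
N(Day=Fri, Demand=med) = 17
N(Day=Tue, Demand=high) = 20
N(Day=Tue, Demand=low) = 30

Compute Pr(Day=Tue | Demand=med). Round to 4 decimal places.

0.5361

Total with Demand=med: 52 + 21 + 7 + 17 = 97.
P(Day=Tue | Demand=med) = 52/97 = 0.5361.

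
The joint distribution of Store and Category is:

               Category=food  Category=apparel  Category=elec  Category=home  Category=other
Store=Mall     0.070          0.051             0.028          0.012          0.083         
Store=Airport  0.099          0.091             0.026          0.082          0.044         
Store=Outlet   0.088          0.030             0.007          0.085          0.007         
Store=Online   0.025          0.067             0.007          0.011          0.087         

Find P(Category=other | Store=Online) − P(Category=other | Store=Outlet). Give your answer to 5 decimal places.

0.40937

P(Store=Online) = 0.025 + 0.067 + 0.007 + 0.011 + 0.087 = 0.197; P(Category=other | Store=Online) = 0.087/0.197 = 0.441624.
P(Store=Outlet) = 0.088 + 0.030 + 0.007 + 0.085 + 0.007 = 0.217; P(Category=other | Store=Outlet) = 0.007/0.217 = 0.032258.
Difference = 0.40937.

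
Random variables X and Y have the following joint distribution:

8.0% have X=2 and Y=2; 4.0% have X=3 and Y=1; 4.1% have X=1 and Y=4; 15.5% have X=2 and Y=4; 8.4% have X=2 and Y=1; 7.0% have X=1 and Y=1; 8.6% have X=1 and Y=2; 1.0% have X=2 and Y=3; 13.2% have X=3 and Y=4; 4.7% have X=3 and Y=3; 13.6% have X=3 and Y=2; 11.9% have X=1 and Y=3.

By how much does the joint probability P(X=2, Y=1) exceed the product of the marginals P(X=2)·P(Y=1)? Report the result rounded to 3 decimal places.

P(X=2) = 0.084 + 0.080 + 0.010 + 0.155 = 0.329.
P(Y=1) = 0.070 + 0.084 + 0.040 = 0.194.
P(X=2, Y=1) − P(X=2)P(Y=1) = 0.084 − 0.329×0.194 = 0.020.

0.020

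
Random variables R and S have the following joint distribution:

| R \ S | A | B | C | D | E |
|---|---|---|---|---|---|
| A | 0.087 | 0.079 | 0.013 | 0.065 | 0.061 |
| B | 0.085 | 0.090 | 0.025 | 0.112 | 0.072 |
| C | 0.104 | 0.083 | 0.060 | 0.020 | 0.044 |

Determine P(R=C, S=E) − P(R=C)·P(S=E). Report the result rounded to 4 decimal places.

-0.0110

P(R=C) = 0.104 + 0.083 + 0.060 + 0.020 + 0.044 = 0.311.
P(S=E) = 0.061 + 0.072 + 0.044 = 0.177.
P(R=C, S=E) − P(R=C)P(S=E) = 0.044 − 0.311×0.177 = -0.0110.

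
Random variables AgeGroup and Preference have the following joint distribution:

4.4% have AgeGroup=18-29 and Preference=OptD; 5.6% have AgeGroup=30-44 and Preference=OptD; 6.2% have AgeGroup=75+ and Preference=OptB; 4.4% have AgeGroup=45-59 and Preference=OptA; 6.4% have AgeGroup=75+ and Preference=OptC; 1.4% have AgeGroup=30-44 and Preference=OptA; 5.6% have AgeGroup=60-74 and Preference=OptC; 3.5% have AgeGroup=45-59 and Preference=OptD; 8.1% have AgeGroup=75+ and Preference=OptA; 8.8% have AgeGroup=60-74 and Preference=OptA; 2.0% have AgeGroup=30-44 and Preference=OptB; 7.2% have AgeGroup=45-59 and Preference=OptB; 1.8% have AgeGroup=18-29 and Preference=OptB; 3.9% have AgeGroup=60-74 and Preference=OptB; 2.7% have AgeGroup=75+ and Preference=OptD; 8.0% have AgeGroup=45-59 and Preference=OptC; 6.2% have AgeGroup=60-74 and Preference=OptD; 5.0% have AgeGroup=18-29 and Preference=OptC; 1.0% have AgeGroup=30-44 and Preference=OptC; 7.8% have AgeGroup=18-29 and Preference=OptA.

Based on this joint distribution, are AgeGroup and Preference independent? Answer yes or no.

no

P(AgeGroup=30-44) = 0.100 and P(Preference=OptD) = 0.224, so their product is 0.02240, but P(AgeGroup=30-44, Preference=OptD) = 0.056. Since these differ, AgeGroup and Preference are not independent.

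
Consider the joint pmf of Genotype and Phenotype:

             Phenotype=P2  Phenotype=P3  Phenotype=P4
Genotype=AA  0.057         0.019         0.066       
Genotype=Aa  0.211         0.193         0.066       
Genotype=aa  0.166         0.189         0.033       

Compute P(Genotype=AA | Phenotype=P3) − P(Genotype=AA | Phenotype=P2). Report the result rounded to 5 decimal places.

-0.08395

P(Phenotype=P3) = 0.019 + 0.193 + 0.189 = 0.401; P(Genotype=AA | Phenotype=P3) = 0.019/0.401 = 0.047382.
P(Phenotype=P2) = 0.057 + 0.211 + 0.166 = 0.434; P(Genotype=AA | Phenotype=P2) = 0.057/0.434 = 0.131336.
Difference = -0.08395.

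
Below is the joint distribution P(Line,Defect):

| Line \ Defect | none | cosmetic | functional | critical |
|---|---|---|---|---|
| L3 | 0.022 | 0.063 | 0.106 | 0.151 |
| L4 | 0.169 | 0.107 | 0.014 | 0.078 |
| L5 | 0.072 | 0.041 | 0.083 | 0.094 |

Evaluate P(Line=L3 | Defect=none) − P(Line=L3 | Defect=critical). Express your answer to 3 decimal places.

-0.384

P(Defect=none) = 0.022 + 0.169 + 0.072 = 0.263; P(Line=L3 | Defect=none) = 0.022/0.263 = 0.0837.
P(Defect=critical) = 0.151 + 0.078 + 0.094 = 0.323; P(Line=L3 | Defect=critical) = 0.151/0.323 = 0.4675.
Difference = -0.384.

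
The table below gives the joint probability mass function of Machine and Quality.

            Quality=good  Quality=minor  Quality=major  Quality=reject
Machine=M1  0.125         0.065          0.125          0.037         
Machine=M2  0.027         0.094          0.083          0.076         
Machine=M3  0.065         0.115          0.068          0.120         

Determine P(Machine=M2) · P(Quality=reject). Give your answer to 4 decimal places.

P(Machine=M2) = 0.027 + 0.094 + 0.083 + 0.076 = 0.280.
P(Quality=reject) = 0.037 + 0.076 + 0.120 = 0.233.
Product: 0.280 × 0.233 = 0.0652.

0.0652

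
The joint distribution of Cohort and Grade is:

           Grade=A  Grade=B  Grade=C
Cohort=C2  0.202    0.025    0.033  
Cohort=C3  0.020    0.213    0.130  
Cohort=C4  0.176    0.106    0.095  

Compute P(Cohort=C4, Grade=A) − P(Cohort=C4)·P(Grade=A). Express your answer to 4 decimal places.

P(Cohort=C4) = 0.176 + 0.106 + 0.095 = 0.377.
P(Grade=A) = 0.202 + 0.020 + 0.176 = 0.398.
P(Cohort=C4, Grade=A) − P(Cohort=C4)P(Grade=A) = 0.176 − 0.377×0.398 = 0.0260.

0.0260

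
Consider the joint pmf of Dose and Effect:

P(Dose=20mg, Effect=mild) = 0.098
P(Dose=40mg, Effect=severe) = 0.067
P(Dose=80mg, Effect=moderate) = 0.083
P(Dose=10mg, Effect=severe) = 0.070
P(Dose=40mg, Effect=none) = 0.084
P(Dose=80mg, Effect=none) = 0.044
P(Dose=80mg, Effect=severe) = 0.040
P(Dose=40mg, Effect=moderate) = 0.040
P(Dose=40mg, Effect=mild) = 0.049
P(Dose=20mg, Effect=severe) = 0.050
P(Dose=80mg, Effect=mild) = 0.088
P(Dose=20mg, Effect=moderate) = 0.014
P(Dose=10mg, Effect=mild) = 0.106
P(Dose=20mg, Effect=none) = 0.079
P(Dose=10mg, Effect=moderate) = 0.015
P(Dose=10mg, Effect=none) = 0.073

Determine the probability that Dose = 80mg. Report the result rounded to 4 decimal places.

0.2550

P(Dose=80mg) = 0.044 + 0.088 + 0.083 + 0.040 = 0.255.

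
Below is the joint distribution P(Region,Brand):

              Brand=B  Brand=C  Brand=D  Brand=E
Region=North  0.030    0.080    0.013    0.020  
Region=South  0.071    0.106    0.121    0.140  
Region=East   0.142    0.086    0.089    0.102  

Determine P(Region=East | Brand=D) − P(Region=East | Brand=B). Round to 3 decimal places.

-0.185

P(Brand=D) = 0.013 + 0.121 + 0.089 = 0.223; P(Region=East | Brand=D) = 0.089/0.223 = 0.3991.
P(Brand=B) = 0.030 + 0.071 + 0.142 = 0.243; P(Region=East | Brand=B) = 0.142/0.243 = 0.5844.
Difference = -0.185.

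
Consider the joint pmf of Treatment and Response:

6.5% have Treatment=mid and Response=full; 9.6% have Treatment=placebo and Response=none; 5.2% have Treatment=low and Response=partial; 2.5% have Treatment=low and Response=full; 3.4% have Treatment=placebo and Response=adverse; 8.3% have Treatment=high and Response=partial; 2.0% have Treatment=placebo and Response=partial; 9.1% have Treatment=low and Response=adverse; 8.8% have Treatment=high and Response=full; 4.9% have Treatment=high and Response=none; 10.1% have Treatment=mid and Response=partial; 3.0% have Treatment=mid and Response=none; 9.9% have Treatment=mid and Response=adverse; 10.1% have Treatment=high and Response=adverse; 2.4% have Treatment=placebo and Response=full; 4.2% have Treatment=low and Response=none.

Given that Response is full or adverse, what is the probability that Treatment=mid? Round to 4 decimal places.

P(Response=full) = 0.024 + 0.025 + 0.065 + 0.088 = 0.202.
P(Response=adverse) = 0.034 + 0.091 + 0.099 + 0.101 = 0.325.
P(Response ∈ {full, adverse}) = 0.202 + 0.325 = 0.527; P(Treatment=mid, Response ∈ {full, adverse}) = 0.065 + 0.099 = 0.164.
P(Treatment=mid | Response ∈ {full, adverse}) = 0.164/0.527 = 0.3112.

0.3112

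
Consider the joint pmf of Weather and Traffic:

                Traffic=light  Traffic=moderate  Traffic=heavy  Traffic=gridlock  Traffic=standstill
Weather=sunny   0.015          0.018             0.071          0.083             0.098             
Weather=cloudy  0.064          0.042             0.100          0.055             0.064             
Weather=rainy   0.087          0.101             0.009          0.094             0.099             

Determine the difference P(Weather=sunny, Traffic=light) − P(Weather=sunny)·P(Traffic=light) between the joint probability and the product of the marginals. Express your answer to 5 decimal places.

-0.03231

P(Weather=sunny) = 0.015 + 0.018 + 0.071 + 0.083 + 0.098 = 0.285.
P(Traffic=light) = 0.015 + 0.064 + 0.087 = 0.166.
P(Weather=sunny, Traffic=light) − P(Weather=sunny)P(Traffic=light) = 0.015 − 0.285×0.166 = -0.03231.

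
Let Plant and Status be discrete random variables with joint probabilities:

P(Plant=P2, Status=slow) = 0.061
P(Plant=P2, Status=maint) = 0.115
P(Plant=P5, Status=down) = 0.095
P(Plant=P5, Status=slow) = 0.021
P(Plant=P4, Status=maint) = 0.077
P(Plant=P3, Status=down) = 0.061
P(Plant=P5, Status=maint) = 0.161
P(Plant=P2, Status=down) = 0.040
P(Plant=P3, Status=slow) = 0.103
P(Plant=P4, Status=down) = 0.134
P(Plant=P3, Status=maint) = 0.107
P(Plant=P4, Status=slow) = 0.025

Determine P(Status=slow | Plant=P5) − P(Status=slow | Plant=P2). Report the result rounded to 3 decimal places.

P(Plant=P5) = 0.021 + 0.095 + 0.161 = 0.277; P(Status=slow | Plant=P5) = 0.021/0.277 = 0.0758.
P(Plant=P2) = 0.061 + 0.040 + 0.115 = 0.216; P(Status=slow | Plant=P2) = 0.061/0.216 = 0.2824.
Difference = -0.207.

-0.207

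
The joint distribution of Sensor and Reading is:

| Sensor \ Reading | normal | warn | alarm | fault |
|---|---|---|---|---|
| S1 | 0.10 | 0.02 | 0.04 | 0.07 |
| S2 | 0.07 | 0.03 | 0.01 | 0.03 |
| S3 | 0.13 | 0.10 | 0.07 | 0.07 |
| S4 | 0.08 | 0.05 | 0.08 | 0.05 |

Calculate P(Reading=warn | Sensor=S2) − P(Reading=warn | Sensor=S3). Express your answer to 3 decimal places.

P(Sensor=S2) = 0.07 + 0.03 + 0.01 + 0.03 = 0.14; P(Reading=warn | Sensor=S2) = 0.03/0.14 = 0.2143.
P(Sensor=S3) = 0.13 + 0.10 + 0.07 + 0.07 = 0.37; P(Reading=warn | Sensor=S3) = 0.10/0.37 = 0.2703.
Difference = -0.056.

-0.056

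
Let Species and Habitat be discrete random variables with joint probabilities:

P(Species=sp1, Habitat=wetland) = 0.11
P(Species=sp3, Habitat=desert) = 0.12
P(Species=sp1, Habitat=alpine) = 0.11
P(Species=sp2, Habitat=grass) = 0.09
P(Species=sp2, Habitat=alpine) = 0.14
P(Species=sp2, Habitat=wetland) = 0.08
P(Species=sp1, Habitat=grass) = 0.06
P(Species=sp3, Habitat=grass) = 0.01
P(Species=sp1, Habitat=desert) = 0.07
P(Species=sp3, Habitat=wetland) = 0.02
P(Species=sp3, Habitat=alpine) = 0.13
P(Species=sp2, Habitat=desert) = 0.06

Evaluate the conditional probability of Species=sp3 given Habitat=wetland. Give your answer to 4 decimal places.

0.0952

P(Habitat=wetland) = 0.11 + 0.08 + 0.02 = 0.21.
P(Species=sp3 | Habitat=wetland) = 0.02/0.21 = 0.0952.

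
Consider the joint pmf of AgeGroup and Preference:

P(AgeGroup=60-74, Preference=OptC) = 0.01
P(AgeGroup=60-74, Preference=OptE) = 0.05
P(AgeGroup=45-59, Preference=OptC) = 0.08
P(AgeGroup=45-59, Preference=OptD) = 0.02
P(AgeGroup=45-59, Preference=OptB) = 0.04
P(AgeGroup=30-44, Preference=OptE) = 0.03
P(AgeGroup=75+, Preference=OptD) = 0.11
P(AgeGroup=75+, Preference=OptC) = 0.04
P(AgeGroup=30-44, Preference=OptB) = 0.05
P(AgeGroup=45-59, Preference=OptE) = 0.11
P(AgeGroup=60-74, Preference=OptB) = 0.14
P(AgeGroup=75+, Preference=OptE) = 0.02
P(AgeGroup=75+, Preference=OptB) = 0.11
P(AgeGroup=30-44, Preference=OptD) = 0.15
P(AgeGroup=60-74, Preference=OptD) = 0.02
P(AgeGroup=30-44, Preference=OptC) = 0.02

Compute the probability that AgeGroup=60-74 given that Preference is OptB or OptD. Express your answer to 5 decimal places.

0.25000

P(Preference=OptB) = 0.05 + 0.04 + 0.14 + 0.11 = 0.34.
P(Preference=OptD) = 0.15 + 0.02 + 0.02 + 0.11 = 0.30.
P(Preference ∈ {OptB, OptD}) = 0.34 + 0.30 = 0.64; P(AgeGroup=60-74, Preference ∈ {OptB, OptD}) = 0.14 + 0.02 = 0.16.
P(AgeGroup=60-74 | Preference ∈ {OptB, OptD}) = 0.16/0.64 = 0.25000.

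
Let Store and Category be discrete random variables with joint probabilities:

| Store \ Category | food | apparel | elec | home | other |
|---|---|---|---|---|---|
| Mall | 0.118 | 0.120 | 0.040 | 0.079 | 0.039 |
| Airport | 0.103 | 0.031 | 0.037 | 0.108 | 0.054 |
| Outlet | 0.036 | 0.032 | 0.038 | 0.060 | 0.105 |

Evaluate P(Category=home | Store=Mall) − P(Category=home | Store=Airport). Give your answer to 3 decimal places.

-0.125

P(Store=Mall) = 0.118 + 0.120 + 0.040 + 0.079 + 0.039 = 0.396; P(Category=home | Store=Mall) = 0.079/0.396 = 0.1995.
P(Store=Airport) = 0.103 + 0.031 + 0.037 + 0.108 + 0.054 = 0.333; P(Category=home | Store=Airport) = 0.108/0.333 = 0.3243.
Difference = -0.125.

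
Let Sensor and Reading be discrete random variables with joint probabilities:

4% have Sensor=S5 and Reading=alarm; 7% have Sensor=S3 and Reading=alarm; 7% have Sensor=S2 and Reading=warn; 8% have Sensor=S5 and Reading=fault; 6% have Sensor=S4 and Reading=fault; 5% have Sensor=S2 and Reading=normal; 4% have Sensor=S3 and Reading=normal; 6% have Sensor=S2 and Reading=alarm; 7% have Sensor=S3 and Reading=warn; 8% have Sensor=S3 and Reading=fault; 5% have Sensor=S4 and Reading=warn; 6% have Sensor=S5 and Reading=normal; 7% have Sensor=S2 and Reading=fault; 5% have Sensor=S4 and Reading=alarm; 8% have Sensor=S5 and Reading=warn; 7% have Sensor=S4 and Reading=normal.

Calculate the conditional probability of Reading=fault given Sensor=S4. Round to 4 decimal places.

P(Sensor=S4) = 0.07 + 0.05 + 0.05 + 0.06 = 0.23.
P(Reading=fault | Sensor=S4) = 0.06/0.23 = 0.2609.

0.2609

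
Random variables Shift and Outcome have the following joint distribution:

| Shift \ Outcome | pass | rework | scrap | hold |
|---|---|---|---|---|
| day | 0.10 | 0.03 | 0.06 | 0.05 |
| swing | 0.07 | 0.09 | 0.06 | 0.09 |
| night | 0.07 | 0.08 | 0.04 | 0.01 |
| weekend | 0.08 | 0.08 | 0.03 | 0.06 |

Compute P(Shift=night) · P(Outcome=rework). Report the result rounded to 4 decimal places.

0.0560

P(Shift=night) = 0.07 + 0.08 + 0.04 + 0.01 = 0.20.
P(Outcome=rework) = 0.03 + 0.09 + 0.08 + 0.08 = 0.28.
Product: 0.20 × 0.28 = 0.0560.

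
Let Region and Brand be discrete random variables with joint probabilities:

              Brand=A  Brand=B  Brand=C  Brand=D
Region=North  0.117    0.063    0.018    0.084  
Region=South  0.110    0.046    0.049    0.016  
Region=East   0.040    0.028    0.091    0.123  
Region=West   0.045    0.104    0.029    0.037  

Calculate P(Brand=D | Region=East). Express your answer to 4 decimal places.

P(Region=East) = 0.040 + 0.028 + 0.091 + 0.123 = 0.282.
P(Brand=D | Region=East) = 0.123/0.282 = 0.4362.

0.4362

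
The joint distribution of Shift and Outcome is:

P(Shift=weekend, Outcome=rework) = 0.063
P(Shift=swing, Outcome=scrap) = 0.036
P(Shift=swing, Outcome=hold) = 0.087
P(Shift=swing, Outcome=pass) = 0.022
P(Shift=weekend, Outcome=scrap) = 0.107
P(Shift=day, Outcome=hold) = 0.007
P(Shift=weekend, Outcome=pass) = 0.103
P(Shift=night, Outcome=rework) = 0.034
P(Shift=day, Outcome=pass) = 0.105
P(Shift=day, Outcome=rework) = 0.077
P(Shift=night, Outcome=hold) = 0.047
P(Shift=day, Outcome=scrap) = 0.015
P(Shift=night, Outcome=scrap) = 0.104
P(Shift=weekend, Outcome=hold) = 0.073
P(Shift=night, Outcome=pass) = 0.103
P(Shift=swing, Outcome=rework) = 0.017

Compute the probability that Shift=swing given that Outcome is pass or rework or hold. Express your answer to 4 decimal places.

P(Outcome=pass) = 0.105 + 0.022 + 0.103 + 0.103 = 0.333.
P(Outcome=rework) = 0.077 + 0.017 + 0.034 + 0.063 = 0.191.
P(Outcome=hold) = 0.007 + 0.087 + 0.047 + 0.073 = 0.214.
P(Outcome ∈ {pass, rework, hold}) = 0.333 + 0.191 + 0.214 = 0.738; P(Shift=swing, Outcome ∈ {pass, rework, hold}) = 0.022 + 0.017 + 0.087 = 0.126.
P(Shift=swing | Outcome ∈ {pass, rework, hold}) = 0.126/0.738 = 0.1707.

0.1707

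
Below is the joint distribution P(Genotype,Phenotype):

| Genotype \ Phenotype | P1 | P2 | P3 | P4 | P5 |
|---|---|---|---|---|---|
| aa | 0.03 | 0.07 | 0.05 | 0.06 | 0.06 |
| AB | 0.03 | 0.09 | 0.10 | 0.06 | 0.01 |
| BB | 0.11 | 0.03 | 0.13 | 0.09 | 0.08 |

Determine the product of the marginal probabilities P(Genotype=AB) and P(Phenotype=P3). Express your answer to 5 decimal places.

P(Genotype=AB) = 0.03 + 0.09 + 0.10 + 0.06 + 0.01 = 0.29.
P(Phenotype=P3) = 0.05 + 0.10 + 0.13 = 0.28.
Product: 0.29 × 0.28 = 0.08120.

0.08120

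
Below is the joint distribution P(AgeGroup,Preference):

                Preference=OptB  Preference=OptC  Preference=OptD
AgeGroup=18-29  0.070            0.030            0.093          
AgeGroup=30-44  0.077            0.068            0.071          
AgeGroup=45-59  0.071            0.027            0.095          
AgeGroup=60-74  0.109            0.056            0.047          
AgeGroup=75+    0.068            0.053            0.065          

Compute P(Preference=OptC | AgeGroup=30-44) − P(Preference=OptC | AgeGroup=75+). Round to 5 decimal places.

P(AgeGroup=30-44) = 0.077 + 0.068 + 0.071 = 0.216; P(Preference=OptC | AgeGroup=30-44) = 0.068/0.216 = 0.314815.
P(AgeGroup=75+) = 0.068 + 0.053 + 0.065 = 0.186; P(Preference=OptC | AgeGroup=75+) = 0.053/0.186 = 0.284946.
Difference = 0.02987.

0.02987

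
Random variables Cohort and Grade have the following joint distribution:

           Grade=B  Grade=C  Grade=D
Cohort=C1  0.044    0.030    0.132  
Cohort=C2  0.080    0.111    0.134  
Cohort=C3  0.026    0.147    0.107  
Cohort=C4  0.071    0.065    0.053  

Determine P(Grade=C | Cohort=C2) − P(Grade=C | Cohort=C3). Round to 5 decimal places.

-0.18346

P(Cohort=C2) = 0.080 + 0.111 + 0.134 = 0.325; P(Grade=C | Cohort=C2) = 0.111/0.325 = 0.341538.
P(Cohort=C3) = 0.026 + 0.147 + 0.107 = 0.280; P(Grade=C | Cohort=C3) = 0.147/0.280 = 0.525000.
Difference = -0.18346.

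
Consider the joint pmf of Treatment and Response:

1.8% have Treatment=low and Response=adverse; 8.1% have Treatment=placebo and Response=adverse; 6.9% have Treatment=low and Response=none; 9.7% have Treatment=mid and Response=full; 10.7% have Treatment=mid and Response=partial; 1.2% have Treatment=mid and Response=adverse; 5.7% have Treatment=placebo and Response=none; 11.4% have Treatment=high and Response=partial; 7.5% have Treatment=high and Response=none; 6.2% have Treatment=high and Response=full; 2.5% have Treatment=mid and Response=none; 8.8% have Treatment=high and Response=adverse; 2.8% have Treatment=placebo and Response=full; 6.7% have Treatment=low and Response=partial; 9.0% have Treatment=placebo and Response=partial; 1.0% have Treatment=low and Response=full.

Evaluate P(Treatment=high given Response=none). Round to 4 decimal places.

P(Response=none) = 0.057 + 0.069 + 0.025 + 0.075 = 0.226.
P(Treatment=high | Response=none) = 0.075/0.226 = 0.3319.

0.3319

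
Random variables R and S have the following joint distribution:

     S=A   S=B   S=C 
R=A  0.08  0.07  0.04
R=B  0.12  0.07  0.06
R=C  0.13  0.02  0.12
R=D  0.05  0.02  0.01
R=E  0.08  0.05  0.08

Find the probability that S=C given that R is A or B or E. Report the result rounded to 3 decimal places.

P(R=A) = 0.08 + 0.07 + 0.04 = 0.19.
P(R=B) = 0.12 + 0.07 + 0.06 = 0.25.
P(R=E) = 0.08 + 0.05 + 0.08 = 0.21.
P(R ∈ {A, B, E}) = 0.19 + 0.25 + 0.21 = 0.65; P(S=C, R ∈ {A, B, E}) = 0.04 + 0.06 + 0.08 = 0.18.
P(S=C | R ∈ {A, B, E}) = 0.18/0.65 = 0.277.

0.277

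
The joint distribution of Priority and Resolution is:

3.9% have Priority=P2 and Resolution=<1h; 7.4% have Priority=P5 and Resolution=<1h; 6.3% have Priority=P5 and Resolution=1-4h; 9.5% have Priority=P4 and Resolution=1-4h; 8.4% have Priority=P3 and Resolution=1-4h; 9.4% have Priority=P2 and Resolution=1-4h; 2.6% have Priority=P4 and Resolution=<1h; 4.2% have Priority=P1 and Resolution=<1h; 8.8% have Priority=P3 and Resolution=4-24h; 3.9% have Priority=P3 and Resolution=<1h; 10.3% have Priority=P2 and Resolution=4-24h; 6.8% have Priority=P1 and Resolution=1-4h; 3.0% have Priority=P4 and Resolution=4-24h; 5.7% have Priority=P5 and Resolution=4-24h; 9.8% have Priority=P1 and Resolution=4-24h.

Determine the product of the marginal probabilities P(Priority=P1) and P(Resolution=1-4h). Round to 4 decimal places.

0.0840

P(Priority=P1) = 0.042 + 0.068 + 0.098 = 0.208.
P(Resolution=1-4h) = 0.068 + 0.094 + 0.084 + 0.095 + 0.063 = 0.404.
Product: 0.208 × 0.404 = 0.0840.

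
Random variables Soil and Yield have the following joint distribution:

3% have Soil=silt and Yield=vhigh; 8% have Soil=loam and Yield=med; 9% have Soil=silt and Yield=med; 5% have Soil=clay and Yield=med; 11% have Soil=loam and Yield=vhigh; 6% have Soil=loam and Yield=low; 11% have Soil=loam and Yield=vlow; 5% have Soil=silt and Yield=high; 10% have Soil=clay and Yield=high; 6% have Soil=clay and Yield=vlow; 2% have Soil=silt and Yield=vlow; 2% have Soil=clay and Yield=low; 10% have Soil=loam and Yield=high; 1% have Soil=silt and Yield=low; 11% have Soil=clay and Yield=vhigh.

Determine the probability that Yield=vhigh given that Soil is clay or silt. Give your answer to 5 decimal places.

P(Soil=clay) = 0.06 + 0.02 + 0.05 + 0.10 + 0.11 = 0.34.
P(Soil=silt) = 0.02 + 0.01 + 0.09 + 0.05 + 0.03 = 0.20.
P(Soil ∈ {clay, silt}) = 0.34 + 0.20 = 0.54; P(Yield=vhigh, Soil ∈ {clay, silt}) = 0.11 + 0.03 = 0.14.
P(Yield=vhigh | Soil ∈ {clay, silt}) = 0.14/0.54 = 0.25926.

0.25926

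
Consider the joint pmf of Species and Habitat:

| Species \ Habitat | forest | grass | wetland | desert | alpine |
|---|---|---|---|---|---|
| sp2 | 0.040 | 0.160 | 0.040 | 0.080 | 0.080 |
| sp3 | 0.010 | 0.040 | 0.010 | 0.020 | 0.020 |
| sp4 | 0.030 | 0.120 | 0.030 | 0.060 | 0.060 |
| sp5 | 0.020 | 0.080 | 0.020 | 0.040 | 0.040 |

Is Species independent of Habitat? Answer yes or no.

Every cell satisfies P(Species,Habitat) = P(Species)·P(Habitat). For instance P(Species=sp4) = 0.300, P(Habitat=wetland) = 0.100, and 0.300×0.100 = 0.030 matches the joint entry. So Species and Habitat are independent.

yes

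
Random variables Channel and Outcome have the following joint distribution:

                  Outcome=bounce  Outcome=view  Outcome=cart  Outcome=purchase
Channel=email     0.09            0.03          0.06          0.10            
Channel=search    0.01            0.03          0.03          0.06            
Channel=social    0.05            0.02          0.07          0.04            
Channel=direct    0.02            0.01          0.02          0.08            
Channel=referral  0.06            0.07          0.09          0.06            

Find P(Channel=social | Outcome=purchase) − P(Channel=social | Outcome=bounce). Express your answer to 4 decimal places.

-0.0997

P(Outcome=purchase) = 0.10 + 0.06 + 0.04 + 0.08 + 0.06 = 0.34; P(Channel=social | Outcome=purchase) = 0.04/0.34 = 0.11765.
P(Outcome=bounce) = 0.09 + 0.01 + 0.05 + 0.02 + 0.06 = 0.23; P(Channel=social | Outcome=bounce) = 0.05/0.23 = 0.21739.
Difference = -0.0997.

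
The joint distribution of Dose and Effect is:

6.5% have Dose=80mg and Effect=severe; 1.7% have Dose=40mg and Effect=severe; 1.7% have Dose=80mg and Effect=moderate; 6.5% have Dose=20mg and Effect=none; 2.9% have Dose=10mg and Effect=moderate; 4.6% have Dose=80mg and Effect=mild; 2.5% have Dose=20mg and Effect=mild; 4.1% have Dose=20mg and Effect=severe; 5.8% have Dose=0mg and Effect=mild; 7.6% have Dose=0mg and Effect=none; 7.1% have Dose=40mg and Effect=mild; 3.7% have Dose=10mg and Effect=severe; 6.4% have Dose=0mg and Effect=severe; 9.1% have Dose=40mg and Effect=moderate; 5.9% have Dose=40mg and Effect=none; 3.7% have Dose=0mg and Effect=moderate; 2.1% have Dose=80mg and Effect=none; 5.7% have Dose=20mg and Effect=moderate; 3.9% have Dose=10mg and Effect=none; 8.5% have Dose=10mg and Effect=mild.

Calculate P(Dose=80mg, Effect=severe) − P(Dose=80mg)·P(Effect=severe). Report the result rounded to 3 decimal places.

0.032

P(Dose=80mg) = 0.021 + 0.046 + 0.017 + 0.065 = 0.149.
P(Effect=severe) = 0.064 + 0.037 + 0.041 + 0.017 + 0.065 = 0.224.
P(Dose=80mg, Effect=severe) − P(Dose=80mg)P(Effect=severe) = 0.065 − 0.149×0.224 = 0.032.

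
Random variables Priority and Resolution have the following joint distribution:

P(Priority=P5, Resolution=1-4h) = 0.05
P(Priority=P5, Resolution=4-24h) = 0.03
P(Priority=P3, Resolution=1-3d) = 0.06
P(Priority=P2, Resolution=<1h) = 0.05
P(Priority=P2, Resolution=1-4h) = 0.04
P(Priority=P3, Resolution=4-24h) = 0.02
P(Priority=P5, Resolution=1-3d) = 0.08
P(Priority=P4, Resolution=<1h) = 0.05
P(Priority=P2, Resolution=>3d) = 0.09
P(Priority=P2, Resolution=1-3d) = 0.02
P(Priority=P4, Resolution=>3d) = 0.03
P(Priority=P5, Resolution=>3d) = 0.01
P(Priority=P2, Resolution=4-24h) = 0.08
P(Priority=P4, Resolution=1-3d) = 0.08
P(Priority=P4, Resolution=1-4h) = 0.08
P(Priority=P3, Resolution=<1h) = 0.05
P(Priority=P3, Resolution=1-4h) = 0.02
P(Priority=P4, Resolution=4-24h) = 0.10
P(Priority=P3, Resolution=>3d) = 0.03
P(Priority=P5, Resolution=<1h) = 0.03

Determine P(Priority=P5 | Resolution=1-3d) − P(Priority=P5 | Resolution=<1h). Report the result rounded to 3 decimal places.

0.167

P(Resolution=1-3d) = 0.02 + 0.06 + 0.08 + 0.08 = 0.24; P(Priority=P5 | Resolution=1-3d) = 0.08/0.24 = 0.3333.
P(Resolution=<1h) = 0.05 + 0.05 + 0.05 + 0.03 = 0.18; P(Priority=P5 | Resolution=<1h) = 0.03/0.18 = 0.1667.
Difference = 0.167.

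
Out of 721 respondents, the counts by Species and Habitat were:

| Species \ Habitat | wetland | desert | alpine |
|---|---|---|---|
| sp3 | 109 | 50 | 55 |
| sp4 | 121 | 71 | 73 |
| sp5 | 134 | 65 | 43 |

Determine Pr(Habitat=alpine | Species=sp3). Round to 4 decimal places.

0.2570

Total with Species=sp3: 109 + 50 + 55 = 214.
P(Habitat=alpine | Species=sp3) = 55/214 = 0.2570.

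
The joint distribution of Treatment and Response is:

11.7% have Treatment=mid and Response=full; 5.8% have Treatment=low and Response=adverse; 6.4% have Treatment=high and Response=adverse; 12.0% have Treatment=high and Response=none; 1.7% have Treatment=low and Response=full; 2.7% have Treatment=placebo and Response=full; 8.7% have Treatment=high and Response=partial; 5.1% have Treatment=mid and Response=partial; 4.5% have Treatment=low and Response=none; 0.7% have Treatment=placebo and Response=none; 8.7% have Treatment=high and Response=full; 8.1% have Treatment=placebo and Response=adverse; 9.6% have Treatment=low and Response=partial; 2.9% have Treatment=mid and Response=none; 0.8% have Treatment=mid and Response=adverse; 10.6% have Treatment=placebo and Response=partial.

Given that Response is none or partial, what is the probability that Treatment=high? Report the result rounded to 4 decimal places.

0.3826

P(Response=none) = 0.007 + 0.045 + 0.029 + 0.120 = 0.201.
P(Response=partial) = 0.106 + 0.096 + 0.051 + 0.087 = 0.340.
P(Response ∈ {none, partial}) = 0.201 + 0.340 = 0.541; P(Treatment=high, Response ∈ {none, partial}) = 0.120 + 0.087 = 0.207.
P(Treatment=high | Response ∈ {none, partial}) = 0.207/0.541 = 0.3826.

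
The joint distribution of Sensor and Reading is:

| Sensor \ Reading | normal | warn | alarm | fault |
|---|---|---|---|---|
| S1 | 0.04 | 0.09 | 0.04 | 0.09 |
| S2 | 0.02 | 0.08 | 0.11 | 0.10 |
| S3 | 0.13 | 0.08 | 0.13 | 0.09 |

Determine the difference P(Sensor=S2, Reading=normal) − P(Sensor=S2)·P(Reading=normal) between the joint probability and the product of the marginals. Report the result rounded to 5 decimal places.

P(Sensor=S2) = 0.02 + 0.08 + 0.11 + 0.10 = 0.31.
P(Reading=normal) = 0.04 + 0.02 + 0.13 = 0.19.
P(Sensor=S2, Reading=normal) − P(Sensor=S2)P(Reading=normal) = 0.02 − 0.31×0.19 = -0.03890.

-0.03890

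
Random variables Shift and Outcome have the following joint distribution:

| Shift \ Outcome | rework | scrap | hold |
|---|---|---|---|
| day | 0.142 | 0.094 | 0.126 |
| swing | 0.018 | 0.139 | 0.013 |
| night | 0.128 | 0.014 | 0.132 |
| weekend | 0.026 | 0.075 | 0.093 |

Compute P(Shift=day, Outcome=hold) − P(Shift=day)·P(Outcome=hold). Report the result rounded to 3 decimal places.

-0.006

P(Shift=day) = 0.142 + 0.094 + 0.126 = 0.362.
P(Outcome=hold) = 0.126 + 0.013 + 0.132 + 0.093 = 0.364.
P(Shift=day, Outcome=hold) − P(Shift=day)P(Outcome=hold) = 0.126 − 0.362×0.364 = -0.006.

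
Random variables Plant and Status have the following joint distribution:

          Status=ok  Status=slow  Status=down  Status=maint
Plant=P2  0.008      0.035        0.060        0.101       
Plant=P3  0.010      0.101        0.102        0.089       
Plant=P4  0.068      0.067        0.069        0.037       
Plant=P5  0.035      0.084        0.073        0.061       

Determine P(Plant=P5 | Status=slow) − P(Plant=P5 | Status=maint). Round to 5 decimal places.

0.08088

P(Status=slow) = 0.035 + 0.101 + 0.067 + 0.084 = 0.287; P(Plant=P5 | Status=slow) = 0.084/0.287 = 0.292683.
P(Status=maint) = 0.101 + 0.089 + 0.037 + 0.061 = 0.288; P(Plant=P5 | Status=maint) = 0.061/0.288 = 0.211806.
Difference = 0.08088.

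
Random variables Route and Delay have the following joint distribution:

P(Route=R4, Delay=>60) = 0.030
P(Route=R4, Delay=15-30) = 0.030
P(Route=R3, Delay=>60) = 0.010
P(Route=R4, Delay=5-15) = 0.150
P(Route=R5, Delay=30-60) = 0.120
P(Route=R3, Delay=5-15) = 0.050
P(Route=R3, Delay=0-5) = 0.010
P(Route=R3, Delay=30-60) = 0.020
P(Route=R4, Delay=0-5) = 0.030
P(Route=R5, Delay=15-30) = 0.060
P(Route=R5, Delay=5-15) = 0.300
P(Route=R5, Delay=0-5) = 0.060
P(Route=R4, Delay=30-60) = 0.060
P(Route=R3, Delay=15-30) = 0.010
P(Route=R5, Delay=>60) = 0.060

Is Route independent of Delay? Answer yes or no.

Every cell satisfies P(Route,Delay) = P(Route)·P(Delay). For instance P(Route=R5) = 0.600, P(Delay=30-60) = 0.200, and 0.600×0.200 = 0.120 matches the joint entry. So Route and Delay are independent.

yes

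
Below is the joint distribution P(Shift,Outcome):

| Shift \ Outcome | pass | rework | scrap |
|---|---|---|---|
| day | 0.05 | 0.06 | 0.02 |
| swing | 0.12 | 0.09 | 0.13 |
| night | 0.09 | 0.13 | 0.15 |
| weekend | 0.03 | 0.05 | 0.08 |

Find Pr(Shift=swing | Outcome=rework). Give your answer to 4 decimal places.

0.2727

P(Outcome=rework) = 0.06 + 0.09 + 0.13 + 0.05 = 0.33.
P(Shift=swing | Outcome=rework) = 0.09/0.33 = 0.2727.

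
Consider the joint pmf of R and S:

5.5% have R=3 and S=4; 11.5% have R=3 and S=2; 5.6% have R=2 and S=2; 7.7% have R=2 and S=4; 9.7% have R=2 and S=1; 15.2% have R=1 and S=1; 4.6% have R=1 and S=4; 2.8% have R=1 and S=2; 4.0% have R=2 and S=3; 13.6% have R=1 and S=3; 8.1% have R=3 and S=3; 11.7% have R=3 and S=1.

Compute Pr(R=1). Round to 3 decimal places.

0.362

P(R=1) = 0.152 + 0.028 + 0.136 + 0.046 = 0.362.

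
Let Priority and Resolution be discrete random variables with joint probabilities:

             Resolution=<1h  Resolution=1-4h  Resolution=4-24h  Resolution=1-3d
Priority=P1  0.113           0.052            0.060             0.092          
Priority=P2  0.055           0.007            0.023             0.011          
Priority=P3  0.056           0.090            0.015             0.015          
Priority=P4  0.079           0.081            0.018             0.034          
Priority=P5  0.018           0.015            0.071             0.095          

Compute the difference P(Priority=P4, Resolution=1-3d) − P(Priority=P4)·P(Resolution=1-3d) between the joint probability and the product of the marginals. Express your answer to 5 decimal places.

-0.01836

P(Priority=P4) = 0.079 + 0.081 + 0.018 + 0.034 = 0.212.
P(Resolution=1-3d) = 0.092 + 0.011 + 0.015 + 0.034 + 0.095 = 0.247.
P(Priority=P4, Resolution=1-3d) − P(Priority=P4)P(Resolution=1-3d) = 0.034 − 0.212×0.247 = -0.01836.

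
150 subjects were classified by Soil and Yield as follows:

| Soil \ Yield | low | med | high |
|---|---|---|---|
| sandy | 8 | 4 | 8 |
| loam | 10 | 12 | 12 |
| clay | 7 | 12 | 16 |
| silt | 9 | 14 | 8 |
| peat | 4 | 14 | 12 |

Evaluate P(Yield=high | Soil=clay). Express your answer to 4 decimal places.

Total with Soil=clay: 7 + 12 + 16 = 35.
P(Yield=high | Soil=clay) = 16/35 = 0.4571.

0.4571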